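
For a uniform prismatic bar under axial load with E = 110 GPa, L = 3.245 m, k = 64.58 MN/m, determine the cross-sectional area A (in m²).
Model: a uniform prismatic bar under axial load, so k = (A·E) / L.
Solve for A: A = (k·L) / E.
Convert to SI units:
  E = 110 GPa = 1.1 × 10¹¹ Pa
  k = 64.58 MN/m = 6.458 × 10⁷ N/m
Substitute:
  A = ((6.458 × 10⁷) × 3.245) / (1.1 × 10¹¹)
  A = 0.001905 m²
Final answer: A = 0.001905 m²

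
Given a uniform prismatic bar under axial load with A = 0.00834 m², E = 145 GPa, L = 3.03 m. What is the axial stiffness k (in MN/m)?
Model: a uniform prismatic bar under axial load, so k = (A·E) / L.
Convert to SI units:
  E = 145 GPa = 1.45 × 10¹¹ Pa
Substitute:
  k = (0.00834 × (1.45 × 10¹¹)) / 3.03
  k = 3.991 × 10⁸ N/m
Convert: k = 3.991 × 10⁸ N/m = 399.1 MN/m
Final answer: k = 399.1 MN/m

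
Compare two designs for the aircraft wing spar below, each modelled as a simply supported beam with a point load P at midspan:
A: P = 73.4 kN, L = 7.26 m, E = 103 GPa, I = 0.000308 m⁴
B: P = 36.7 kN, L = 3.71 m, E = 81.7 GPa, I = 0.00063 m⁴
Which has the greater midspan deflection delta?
Model: a simply supported beam with a point load P at midspan, so delta = (P·L^3) / (48·E·I) (SI units).
  A: delta = (73400 × 7.26^3) / (48 × (1.03 × 10¹¹) × 0.000308) = 0.01844 m = 18.44 mm
  B: delta = (36700 × 3.71^3) / (48 × (8.17 × 10¹⁰) × 0.00063) = 0.0007585 m = 0.7585 mm
18.44 mm > 0.7585 mm, so A is larger.
Final answer: A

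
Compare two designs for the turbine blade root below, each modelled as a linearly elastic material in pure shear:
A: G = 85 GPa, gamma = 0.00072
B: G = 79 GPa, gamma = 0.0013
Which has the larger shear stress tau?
Model: a linearly elastic material in pure shear, so tau = G·gamma (SI units).
  A: tau = (8.5 × 10¹⁰) × 0.00072 = 6.12 × 10⁷ Pa = 61.2 MPa
  B: tau = (7.9 × 10¹⁰) × 0.0013 = 1.027 × 10⁸ Pa = 102.7 MPa
102.7 MPa > 61.2 MPa, so B is larger.
Final answer: B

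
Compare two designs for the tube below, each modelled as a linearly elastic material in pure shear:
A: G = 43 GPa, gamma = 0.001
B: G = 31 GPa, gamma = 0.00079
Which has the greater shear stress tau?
Model: a linearly elastic material in pure shear, so tau = G·gamma (SI units).
  A: tau = (4.3 × 10¹⁰) × 0.001 = 4.3 × 10⁷ Pa = 43 MPa
  B: tau = (3.1 × 10¹⁰) × 0.00079 = 2.449 × 10⁷ Pa = 24.49 MPa
43 MPa > 24.49 MPa, so A is larger.
Final answer: A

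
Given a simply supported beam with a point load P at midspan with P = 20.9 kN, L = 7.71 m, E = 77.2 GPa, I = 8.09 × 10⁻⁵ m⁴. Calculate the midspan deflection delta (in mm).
Model: a simply supported beam with a point load P at midspan, so delta = (P·L^3) / (48·E·I).
Convert to SI units:
  P = 20.9 kN = 20900 N
  E = 77.2 GPa = 7.72 × 10¹⁰ Pa
Substitute:
  delta = (20900 × 7.71^3) / (48 × (7.72 × 10¹⁰) × (8.09 × 10⁻⁵))
  delta = 0.03195 m
Convert: delta = 0.03195 m = 31.95 mm
Final answer: delta = 31.95 mm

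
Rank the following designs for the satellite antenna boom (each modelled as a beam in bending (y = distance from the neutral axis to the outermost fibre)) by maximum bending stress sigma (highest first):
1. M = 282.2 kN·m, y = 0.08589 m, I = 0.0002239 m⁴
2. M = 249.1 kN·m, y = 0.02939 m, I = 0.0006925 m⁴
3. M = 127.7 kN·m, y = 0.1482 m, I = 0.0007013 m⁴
Model: a beam in bending (y = distance from the neutral axis to the outermost fibre), so sigma = (M·y) / I (SI units).
  Case 1: sigma = (282200 × 0.08589) / 0.0002239 = 1.083 × 10⁸ Pa = 108.3 MPa
  Case 2: sigma = (249100 × 0.02939) / 0.0006925 = 1.057 × 10⁷ Pa = 10.57 MPa
  Case 3: sigma = (127700 × 0.1482) / 0.0007013 = 2.699 × 10⁷ Pa = 26.99 MPa
Ordering: 108.3 MPa (case 1) > 26.99 MPa (case 3) > 10.57 MPa (case 2)
Final answer: 1, 3, 2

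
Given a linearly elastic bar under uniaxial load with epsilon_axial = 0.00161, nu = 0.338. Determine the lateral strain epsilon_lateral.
Model: a linearly elastic bar under uniaxial load, so epsilon_lateral = -nu·epsilon_axial.
Substitute:
  epsilon_lateral = -(0.338 × 0.00161)
  epsilon_lateral = -0.0005442
Final answer: epsilon_lateral = -0.0005442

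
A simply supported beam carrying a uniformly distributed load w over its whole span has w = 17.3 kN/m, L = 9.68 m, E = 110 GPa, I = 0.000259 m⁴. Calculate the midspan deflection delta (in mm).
Model: a simply supported beam carrying a uniformly distributed load w over its whole span, so delta = (5·w·L^4) / (384·E·I).
Convert to SI units:
  w = 17.3 kN/m = 17300 N/m
  E = 110 GPa = 1.1 × 10¹¹ Pa
Substitute:
  delta = (5 × 17300 × 9.68^4) / (384 × (1.1 × 10¹¹) × 0.000259)
  delta = 0.06942 m
Convert: delta = 0.06942 m = 69.42 mm
Final answer: delta = 69.42 mm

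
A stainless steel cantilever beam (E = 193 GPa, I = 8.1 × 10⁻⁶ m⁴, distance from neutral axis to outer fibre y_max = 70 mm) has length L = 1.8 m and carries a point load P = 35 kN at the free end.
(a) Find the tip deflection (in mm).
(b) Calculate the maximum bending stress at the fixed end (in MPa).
(a) Tip deflection of a cantilever with an end point load: δ = P·L^3 / (3·E·I). Convert P = 35 kN = 35000 N, E = 193 GPa = 1.93 × 10¹¹ Pa.
  δ = (35000 × 1.8^3) / (3 × (1.93 × 10¹¹) × (8.1 × 10⁻⁶)) = 0.04352 m = 43.52 mm
(b) Maximum bending moment at the fixed end: M = P·L = 35000 × 1.8 = 63000 N·m. Convert y_max = 70 mm = 0.07 m.
  σ = M·y_max / I = (63000 × 0.07) / (8.1 × 10⁻⁶) = 5.444 × 10⁸ Pa = 544.4 MPa
Final answer: (a) δ = 43.52 mm, (b) σ = 544.4 MPa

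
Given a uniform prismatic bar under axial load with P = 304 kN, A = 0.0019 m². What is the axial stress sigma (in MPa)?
Model: a uniform prismatic bar under axial load, so sigma = P / A.
Convert to SI units:
  P = 304 kN = 304000 N
Substitute:
  sigma = 304000 / 0.0019
  sigma = 1.6 × 10⁸ Pa
Convert: sigma = 1.6 × 10⁸ Pa = 160 MPa
Final answer: sigma = 160 MPa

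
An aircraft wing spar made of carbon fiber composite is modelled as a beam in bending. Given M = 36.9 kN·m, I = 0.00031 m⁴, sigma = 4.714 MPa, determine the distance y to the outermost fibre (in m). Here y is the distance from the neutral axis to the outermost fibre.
Model: a beam in bending, so sigma = (M·y) / I.
Solve for y: y = (sigma·I) / M.
Convert to SI units:
  M = 36.9 kN·m = 36900 N·m
  sigma = 4.714 MPa = 4.714 × 10⁶ Pa
Substitute:
  y = ((4.714 × 10⁶) × 0.00031) / 36900
  y = 0.0396 m
Final answer: y = 0.0396 m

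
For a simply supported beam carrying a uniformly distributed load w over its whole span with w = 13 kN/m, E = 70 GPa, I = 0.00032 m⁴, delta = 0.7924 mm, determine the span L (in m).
Model: a simply supported beam carrying a uniformly distributed load w over its whole span, so delta = (5·w·L^4) / (384·E·I).
Solve for L: L = ((384·delta·E·I) / (5·w))^(1/4).
Convert to SI units:
  w = 13 kN/m = 13000 N/m
  E = 70 GPa = 7 × 10¹⁰ Pa
  delta = 0.7924 mm = 0.0007924 m
Substitute:
  L = ((384 × 0.0007924 × (7 × 10¹⁰) × 0.00032) / (5 × 13000))^(1/4)
  L = 3.2 m
Final answer: L = 3.2 m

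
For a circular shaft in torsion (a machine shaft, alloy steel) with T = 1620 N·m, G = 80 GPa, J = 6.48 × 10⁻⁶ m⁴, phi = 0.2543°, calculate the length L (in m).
Model: a circular shaft in torsion, so phi = (T·L) / (G·J).
Solve for L: L = (phi·G·J) / T.
Convert to SI units:
  G = 80 GPa = 8 × 10¹⁰ Pa
  phi = 0.2543° = 0.004438 rad
Substitute:
  L = (0.004438 × (8 × 10¹⁰) × (6.48 × 10⁻⁶)) / 1620
  L = 1.42 m
Final answer: L = 1.42 m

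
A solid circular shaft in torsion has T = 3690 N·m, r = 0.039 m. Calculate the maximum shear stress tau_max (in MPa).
Model: a solid circular shaft in torsion, so tau_max = (2·T) / (π·r^3).
Substitute:
  tau_max = (2 × 3690) / (π × 0.039^3)
  tau_max = 3.96 × 10⁷ Pa
Convert: tau_max = 3.96 × 10⁷ Pa = 39.6 MPa
Final answer: tau_max = 39.6 MPa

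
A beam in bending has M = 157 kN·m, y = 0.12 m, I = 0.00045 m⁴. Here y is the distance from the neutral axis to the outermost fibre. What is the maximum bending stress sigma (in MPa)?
Model: a beam in bending, so sigma = (M·y) / I.
Convert to SI units:
  M = 157 kN·m = 157000 N·m
Substitute:
  sigma = (157000 × 0.12) / 0.00045
  sigma = 4.187 × 10⁷ Pa
Convert: sigma = 4.187 × 10⁷ Pa = 41.87 MPa
Final answer: sigma = 41.87 MPa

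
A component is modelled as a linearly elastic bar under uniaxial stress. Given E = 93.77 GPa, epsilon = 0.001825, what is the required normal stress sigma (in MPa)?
Model: a linearly elastic bar under uniaxial stress, so epsilon = sigma / E.
Solve for sigma: sigma = epsilon·E.
Convert to SI units:
  E = 93.77 GPa = 9.377 × 10¹⁰ Pa
Substitute:
  sigma = 0.001825 × (9.377 × 10¹⁰)
  sigma = 1.711 × 10⁸ Pa
Convert: sigma = 1.711 × 10⁸ Pa = 171.1 MPa
Final answer: sigma = 171.1 MPa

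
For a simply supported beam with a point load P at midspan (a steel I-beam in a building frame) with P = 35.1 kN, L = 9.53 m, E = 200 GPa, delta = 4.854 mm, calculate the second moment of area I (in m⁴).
Model: a simply supported beam with a point load P at midspan, so delta = (P·L^3) / (48·E·I).
Solve for I: I = (P·L^3) / (48·delta·E).
Convert to SI units:
  P = 35.1 kN = 35100 N
  E = 200 GPa = 2 × 10¹¹ Pa
  delta = 4.854 mm = 0.004854 m
Substitute:
  I = (35100 × 9.53^3) / (48 × 0.004854 × (2 × 10¹¹))
  I = 0.000652 m⁴
Final answer: I = 0.000652 m⁴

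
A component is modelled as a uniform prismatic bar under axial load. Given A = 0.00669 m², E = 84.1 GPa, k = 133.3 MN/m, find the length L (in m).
Model: a uniform prismatic bar under axial load, so k = (A·E) / L.
Solve for L: L = (A·E) / k.
Convert to SI units:
  E = 84.1 GPa = 8.41 × 10¹⁰ Pa
  k = 133.3 MN/m = 1.333 × 10⁸ N/m
Substitute:
  L = (0.00669 × (8.41 × 10¹⁰)) / (1.333 × 10⁸)
  L = 4.221 m
Final answer: L = 4.221 m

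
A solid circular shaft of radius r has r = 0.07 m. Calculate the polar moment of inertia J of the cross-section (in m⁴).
Model: a solid circular shaft of radius r, so J = (π·r^4) / 2.
Substitute:
  J = (π × 0.07^4) / 2
  J = 3.771 × 10⁻⁵ m⁴
Final answer: J = 3.771 × 10⁻⁵ m⁴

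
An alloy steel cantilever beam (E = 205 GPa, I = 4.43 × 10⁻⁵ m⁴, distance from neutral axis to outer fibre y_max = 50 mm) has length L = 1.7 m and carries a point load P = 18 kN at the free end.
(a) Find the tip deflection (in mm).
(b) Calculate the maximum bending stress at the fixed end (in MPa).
(a) Tip deflection of a cantilever with an end point load: δ = P·L^3 / (3·E·I). Convert P = 18 kN = 18000 N, E = 205 GPa = 2.05 × 10¹¹ Pa.
  δ = (18000 × 1.7^3) / (3 × (2.05 × 10¹¹) × (4.43 × 10⁻⁵)) = 0.003246 m = 3.246 mm
(b) Maximum bending moment at the fixed end: M = P·L = 18000 × 1.7 = 30600 N·m. Convert y_max = 50 mm = 0.05 m.
  σ = M·y_max / I = (30600 × 0.05) / (4.43 × 10⁻⁵) = 3.454 × 10⁷ Pa = 34.54 MPa
Final answer: (a) δ = 3.246 mm, (b) σ = 34.54 MPa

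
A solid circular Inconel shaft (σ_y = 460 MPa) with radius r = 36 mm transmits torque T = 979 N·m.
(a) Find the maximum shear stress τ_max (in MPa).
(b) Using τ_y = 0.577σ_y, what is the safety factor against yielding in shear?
(a) For a solid circular shaft, τ_max = T·r/J with J = π·r^4/2, i.e. τ_max = 2·T / (π·r^3). Convert r = 36 mm = 0.036 m.
  τ_max = (2 × 979) / (π × 0.036^3) = 1.336 × 10⁷ Pa = 13.36 MPa
(b) τ_y = 0.577 × 460 = 265.42 MPa
  SF = τ_y/τ_max = 265.42 / 13.36 = 19.87
Final answer: (a) τ_max = 13.36 MPa, (b) SF = 19.87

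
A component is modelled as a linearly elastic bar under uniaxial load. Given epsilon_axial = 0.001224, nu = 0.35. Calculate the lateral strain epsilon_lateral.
Model: a linearly elastic bar under uniaxial load, so epsilon_lateral = -nu·epsilon_axial.
Substitute:
  epsilon_lateral = -(0.35 × 0.001224)
  epsilon_lateral = -0.0004284
Final answer: epsilon_lateral = -0.0004284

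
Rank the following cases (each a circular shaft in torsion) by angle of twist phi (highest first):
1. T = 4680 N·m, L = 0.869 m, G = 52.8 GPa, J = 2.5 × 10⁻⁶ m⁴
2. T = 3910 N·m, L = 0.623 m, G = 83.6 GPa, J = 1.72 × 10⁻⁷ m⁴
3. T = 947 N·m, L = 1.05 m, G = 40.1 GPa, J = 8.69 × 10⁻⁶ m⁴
Model: a circular shaft in torsion, so phi = (T·L) / (G·J) (SI units).
  Case 1: phi = (4680 × 0.869) / ((5.28 × 10¹⁰) × (2.5 × 10⁻⁶)) = 0.03081 rad = 1.765°
  Case 2: phi = (3910 × 0.623) / ((8.36 × 10¹⁰) × (1.72 × 10⁻⁷)) = 0.1694 rad = 9.706°
  Case 3: phi = (947 × 1.05) / ((4.01 × 10¹⁰) × (8.69 × 10⁻⁶)) = 0.002853 rad = 0.1635°
Ordering: 9.706° (case 2) > 1.765° (case 1) > 0.1635° (case 3)
Final answer: 2, 1, 3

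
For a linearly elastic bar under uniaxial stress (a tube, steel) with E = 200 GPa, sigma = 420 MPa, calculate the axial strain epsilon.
Model: a linearly elastic bar under uniaxial stress, so sigma = E·epsilon.
Solve for epsilon: epsilon = sigma / E.
Convert to SI units:
  E = 200 GPa = 2 × 10¹¹ Pa
  sigma = 420 MPa = 4.2 × 10⁸ Pa
Substitute:
  epsilon = (4.2 × 10⁸) / (2 × 10¹¹)
  epsilon = 0.0021
Final answer: epsilon = 0.0021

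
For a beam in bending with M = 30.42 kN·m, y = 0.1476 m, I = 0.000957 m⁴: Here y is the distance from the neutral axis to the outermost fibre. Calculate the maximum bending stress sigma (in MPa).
Model: a beam in bending, so sigma = (M·y) / I.
Convert to SI units:
  M = 30.42 kN·m = 30420 N·m
Substitute:
  sigma = (30420 × 0.1476) / 0.000957
  sigma = 4.692 × 10⁶ Pa
Convert: sigma = 4.692 × 10⁶ Pa = 4.692 MPa
Final answer: sigma = 4.692 MPa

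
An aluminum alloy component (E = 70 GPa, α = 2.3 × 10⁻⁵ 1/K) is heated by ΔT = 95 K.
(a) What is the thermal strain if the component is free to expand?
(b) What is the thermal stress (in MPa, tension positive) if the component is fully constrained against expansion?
(a) Free thermal strain ε_th = α·ΔT = (2.3 × 10⁻⁵) × 95 = 0.002185
(b) Fully constrained, the expansion is suppressed, so σ = -E·α·ΔT. Convert E = 70 GPa = 7 × 10¹⁰ Pa.
  σ = -(7 × 10¹⁰) × (2.3 × 10⁻⁵) × 95 = -1.53 × 10⁸ Pa = -153 MPa (compressive)
Final answer: (a) ε_th = 0.002185, (b) σ = -153 MPa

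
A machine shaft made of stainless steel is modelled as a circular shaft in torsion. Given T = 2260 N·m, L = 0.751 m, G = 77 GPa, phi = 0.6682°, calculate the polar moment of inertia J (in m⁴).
Model: a circular shaft in torsion, so phi = (T·L) / (G·J).
Solve for J: J = (T·L) / (phi·G).
Convert to SI units:
  G = 77 GPa = 7.7 × 10¹⁰ Pa
  phi = 0.6682° = 0.01166 rad
Substitute:
  J = (2260 × 0.751) / (0.01166 × (7.7 × 10¹⁰))
  J = 1.89 × 10⁻⁶ m⁴
Final answer: J = 1.89 × 10⁻⁶ m⁴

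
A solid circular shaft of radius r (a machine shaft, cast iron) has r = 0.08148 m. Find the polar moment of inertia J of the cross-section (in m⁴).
Model: a solid circular shaft of radius r, so J = (π·r^4) / 2.
Substitute:
  J = (π × 0.08148^4) / 2
  J = 6.923 × 10⁻⁵ m⁴
Final answer: J = 6.923 × 10⁻⁵ m⁴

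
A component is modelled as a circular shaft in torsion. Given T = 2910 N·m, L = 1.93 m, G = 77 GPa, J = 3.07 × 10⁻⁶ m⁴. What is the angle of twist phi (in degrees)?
Model: a circular shaft in torsion, so phi = (T·L) / (G·J).
Convert to SI units:
  G = 77 GPa = 7.7 × 10¹⁰ Pa
Substitute:
  phi = (2910 × 1.93) / ((7.7 × 10¹⁰) × (3.07 × 10⁻⁶))
  phi = 0.02376 rad
Convert to degrees: phi = 0.02376 × 180/π = 1.361°
Final answer: phi = 1.361°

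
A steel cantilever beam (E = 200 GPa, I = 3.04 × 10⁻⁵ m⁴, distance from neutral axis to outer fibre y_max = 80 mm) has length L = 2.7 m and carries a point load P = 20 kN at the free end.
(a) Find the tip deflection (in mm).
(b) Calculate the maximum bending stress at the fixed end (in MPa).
(a) Tip deflection of a cantilever with an end point load: δ = P·L^3 / (3·E·I). Convert P = 20 kN = 20000 N, E = 200 GPa = 2 × 10¹¹ Pa.
  δ = (20000 × 2.7^3) / (3 × (2 × 10¹¹) × (3.04 × 10⁻⁵)) = 0.02158 m = 21.58 mm
(b) Maximum bending moment at the fixed end: M = P·L = 20000 × 2.7 = 54000 N·m. Convert y_max = 80 mm = 0.08 m.
  σ = M·y_max / I = (54000 × 0.08) / (3.04 × 10⁻⁵) = 1.421 × 10⁸ Pa = 142.1 MPa
Final answer: (a) δ = 21.58 mm, (b) σ = 142.1 MPa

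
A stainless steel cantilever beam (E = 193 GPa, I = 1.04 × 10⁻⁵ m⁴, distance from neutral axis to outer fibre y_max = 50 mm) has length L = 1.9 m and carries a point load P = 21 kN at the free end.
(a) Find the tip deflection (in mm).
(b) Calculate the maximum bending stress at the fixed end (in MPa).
(a) Tip deflection of a cantilever with an end point load: δ = P·L^3 / (3·E·I). Convert P = 21 kN = 21000 N, E = 193 GPa = 1.93 × 10¹¹ Pa.
  δ = (21000 × 1.9^3) / (3 × (1.93 × 10¹¹) × (1.04 × 10⁻⁵)) = 0.02392 m = 23.92 mm
(b) Maximum bending moment at the fixed end: M = P·L = 21000 × 1.9 = 39900 N·m. Convert y_max = 50 mm = 0.05 m.
  σ = M·y_max / I = (39900 × 0.05) / (1.04 × 10⁻⁵) = 1.918 × 10⁸ Pa = 191.8 MPa
Final answer: (a) δ = 23.92 mm, (b) σ = 191.8 MPa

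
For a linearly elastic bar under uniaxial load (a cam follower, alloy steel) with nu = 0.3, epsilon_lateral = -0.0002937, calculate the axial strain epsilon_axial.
Model: a linearly elastic bar under uniaxial load, so epsilon_lateral = -nu·epsilon_axial.
Solve for epsilon_axial: epsilon_axial = -epsilon_lateral / nu.
Substitute:
  epsilon_axial = -(-0.0002937) / 0.3
  epsilon_axial = 0.000979
Final answer: epsilon_axial = 0.000979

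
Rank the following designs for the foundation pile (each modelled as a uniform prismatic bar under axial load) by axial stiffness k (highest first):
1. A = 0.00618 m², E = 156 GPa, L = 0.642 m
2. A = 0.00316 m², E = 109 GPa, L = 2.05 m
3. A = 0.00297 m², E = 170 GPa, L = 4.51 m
Model: a uniform prismatic bar under axial load, so k = (A·E) / L (SI units).
  Case 1: k = (0.00618 × (1.56 × 10¹¹)) / 0.642 = 1.502 × 10⁹ N/m = 1502 MN/m
  Case 2: k = (0.00316 × (1.09 × 10¹¹)) / 2.05 = 1.68 × 10⁸ N/m = 168 MN/m
  Case 3: k = (0.00297 × (1.7 × 10¹¹)) / 4.51 = 1.12 × 10⁸ N/m = 112 MN/m
Ordering: 1502 MN/m (case 1) > 168 MN/m (case 2) > 112 MN/m (case 3)
Final answer: 1, 2, 3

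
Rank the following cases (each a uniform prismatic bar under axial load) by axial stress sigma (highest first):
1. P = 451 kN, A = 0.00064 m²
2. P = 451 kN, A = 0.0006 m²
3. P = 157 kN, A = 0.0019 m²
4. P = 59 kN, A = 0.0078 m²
Model: a uniform prismatic bar under axial load, so sigma = P / A (SI units).
  Case 1: sigma = 451000 / 0.00064 = 7.047 × 10⁸ Pa = 704.7 MPa
  Case 2: sigma = 451000 / 0.0006 = 7.517 × 10⁸ Pa = 751.7 MPa
  Case 3: sigma = 157000 / 0.0019 = 8.263 × 10⁷ Pa = 82.63 MPa
  Case 4: sigma = 59000 / 0.0078 = 7.564 × 10⁶ Pa = 7.564 MPa
Ordering: 751.7 MPa (case 2) > 704.7 MPa (case 1) > 82.63 MPa (case 3) > 7.564 MPa (case 4)
Final answer: 2, 1, 3, 4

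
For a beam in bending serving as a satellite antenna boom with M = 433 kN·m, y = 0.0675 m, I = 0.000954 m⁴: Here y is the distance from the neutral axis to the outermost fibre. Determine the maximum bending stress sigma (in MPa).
Model: a beam in bending, so sigma = (M·y) / I.
Convert to SI units:
  M = 433 kN·m = 433000 N·m
Substitute:
  sigma = (433000 × 0.0675) / 0.000954
  sigma = 3.064 × 10⁷ Pa
Convert: sigma = 3.064 × 10⁷ Pa = 30.64 MPa
Final answer: sigma = 30.64 MPa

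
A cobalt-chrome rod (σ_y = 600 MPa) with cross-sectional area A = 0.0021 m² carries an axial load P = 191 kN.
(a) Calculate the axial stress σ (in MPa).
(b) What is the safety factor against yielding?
(a) Axial stress σ = P/A. Convert P = 191 kN = 191000 N.
  σ = 191000 / 0.0021 = 9.095 × 10⁷ Pa = 90.95 MPa
(b) Safety factor SF = σ_y/σ = 600 / 90.95 = 6.597
Final answer: (a) σ = 90.95 MPa, (b) SF = 6.597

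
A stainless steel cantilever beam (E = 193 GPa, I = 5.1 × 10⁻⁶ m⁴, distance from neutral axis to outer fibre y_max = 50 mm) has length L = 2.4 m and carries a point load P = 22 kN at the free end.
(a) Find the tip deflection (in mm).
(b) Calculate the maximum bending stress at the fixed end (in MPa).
(a) Tip deflection of a cantilever with an end point load: δ = P·L^3 / (3·E·I). Convert P = 22 kN = 22000 N, E = 193 GPa = 1.93 × 10¹¹ Pa.
  δ = (22000 × 2.4^3) / (3 × (1.93 × 10¹¹) × (5.1 × 10⁻⁶)) = 0.103 m = 103 mm
(b) Maximum bending moment at the fixed end: M = P·L = 22000 × 2.4 = 52800 N·m. Convert y_max = 50 mm = 0.05 m.
  σ = M·y_max / I = (52800 × 0.05) / (5.1 × 10⁻⁶) = 5.176 × 10⁸ Pa = 517.6 MPa
Final answer: (a) δ = 103 mm, (b) σ = 517.6 MPa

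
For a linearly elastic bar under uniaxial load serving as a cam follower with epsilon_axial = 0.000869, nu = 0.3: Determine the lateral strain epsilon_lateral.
Model: a linearly elastic bar under uniaxial load, so epsilon_lateral = -nu·epsilon_axial.
Substitute:
  epsilon_lateral = -(0.3 × 0.000869)
  epsilon_lateral = -0.0002607
Final answer: epsilon_lateral = -0.0002607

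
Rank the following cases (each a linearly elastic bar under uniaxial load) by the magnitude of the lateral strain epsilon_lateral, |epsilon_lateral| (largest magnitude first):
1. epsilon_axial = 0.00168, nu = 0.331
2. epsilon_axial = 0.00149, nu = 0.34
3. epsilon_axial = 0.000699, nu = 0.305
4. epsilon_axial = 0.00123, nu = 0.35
Model: a linearly elastic bar under uniaxial load, so epsilon_lateral = -nu·epsilon_axial (SI units).
  Case 1: epsilon_lateral = -(0.331 × 0.00168) = -0.0005561
  Case 2: epsilon_lateral = -(0.34 × 0.00149) = -0.0005066
  Case 3: epsilon_lateral = -(0.305 × 0.000699) = -0.0002132
  Case 4: epsilon_lateral = -(0.35 × 0.00123) = -0.0004305
Ordering by |epsilon_lateral|: 0.0005561 (case 1) > 0.0005066 (case 2) > 0.0004305 (case 4) > 0.0002132 (case 3)
Final answer: 1, 2, 4, 3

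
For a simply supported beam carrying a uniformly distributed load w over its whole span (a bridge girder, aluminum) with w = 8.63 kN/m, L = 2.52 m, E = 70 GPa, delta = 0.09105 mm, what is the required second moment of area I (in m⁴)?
Model: a simply supported beam carrying a uniformly distributed load w over its whole span, so delta = (5·w·L^4) / (384·E·I).
Solve for I: I = (5·w·L^4) / (384·delta·E).
Convert to SI units:
  w = 8.63 kN/m = 8630 N/m
  E = 70 GPa = 7 × 10¹⁰ Pa
  delta = 0.09105 mm = 9.105 × 10⁻⁵ m
Substitute:
  I = (5 × 8630 × 2.52^4) / (384 × (9.105 × 10⁻⁵) × (7 × 10¹⁰))
  I = 0.000711 m⁴
Final answer: I = 0.000711 m⁴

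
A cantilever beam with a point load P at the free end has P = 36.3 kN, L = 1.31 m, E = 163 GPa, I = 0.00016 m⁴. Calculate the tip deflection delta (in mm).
Model: a cantilever beam with a point load P at the free end, so delta = (P·L^3) / (3·E·I).
Convert to SI units:
  P = 36.3 kN = 36300 N
  E = 163 GPa = 1.63 × 10¹¹ Pa
Substitute:
  delta = (36300 × 1.31^3) / (3 × (1.63 × 10¹¹) × 0.00016)
  delta = 0.001043 m
Convert: delta = 0.001043 m = 1.043 mm
Final answer: delta = 1.043 mm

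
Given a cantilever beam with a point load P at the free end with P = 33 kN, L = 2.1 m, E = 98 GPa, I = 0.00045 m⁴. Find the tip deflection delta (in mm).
Model: a cantilever beam with a point load P at the free end, so delta = (P·L^3) / (3·E·I).
Convert to SI units:
  P = 33 kN = 33000 N
  E = 98 GPa = 9.8 × 10¹⁰ Pa
Substitute:
  delta = (33000 × 2.1^3) / (3 × (9.8 × 10¹⁰) × 0.00045)
  delta = 0.00231 m
Convert: delta = 0.00231 m = 2.31 mm
Final answer: delta = 2.31 mm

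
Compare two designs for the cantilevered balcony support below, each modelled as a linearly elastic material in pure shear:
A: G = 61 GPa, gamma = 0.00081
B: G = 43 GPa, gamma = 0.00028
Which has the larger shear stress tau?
Model: a linearly elastic material in pure shear, so tau = G·gamma (SI units).
  A: tau = (6.1 × 10¹⁰) × 0.00081 = 4.941 × 10⁷ Pa = 49.41 MPa
  B: tau = (4.3 × 10¹⁰) × 0.00028 = 1.204 × 10⁷ Pa = 12.04 MPa
49.41 MPa > 12.04 MPa, so A is larger.
Final answer: A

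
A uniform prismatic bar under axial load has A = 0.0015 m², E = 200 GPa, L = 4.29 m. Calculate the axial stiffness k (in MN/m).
Model: a uniform prismatic bar under axial load, so k = (A·E) / L.
Convert to SI units:
  E = 200 GPa = 2 × 10¹¹ Pa
Substitute:
  k = (0.0015 × (2 × 10¹¹)) / 4.29
  k = 6.993 × 10⁷ N/m
Convert: k = 6.993 × 10⁷ N/m = 69.93 MN/m
Final answer: k = 69.93 MN/m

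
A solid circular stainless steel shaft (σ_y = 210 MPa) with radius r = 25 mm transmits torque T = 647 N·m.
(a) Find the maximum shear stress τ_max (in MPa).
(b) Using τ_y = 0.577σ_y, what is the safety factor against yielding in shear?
(a) For a solid circular shaft, τ_max = T·r/J with J = π·r^4/2, i.e. τ_max = 2·T / (π·r^3). Convert r = 25 mm = 0.025 m.
  τ_max = (2 × 647) / (π × 0.025^3) = 2.636 × 10⁷ Pa = 26.36 MPa
(b) τ_y = 0.577 × 210 = 121.17 MPa
  SF = τ_y/τ_max = 121.17 / 26.36 = 4.597
Final answer: (a) τ_max = 26.36 MPa, (b) SF = 4.597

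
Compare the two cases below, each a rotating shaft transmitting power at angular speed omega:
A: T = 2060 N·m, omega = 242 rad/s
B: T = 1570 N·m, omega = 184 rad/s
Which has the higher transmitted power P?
Model: a rotating shaft transmitting power at angular speed omega, so P = T·omega (SI units).
  A: P = 2060 × 242 = 498500 W = 498.5 kW
  B: P = 1570 × 184 = 288900 W = 288.9 kW
498.5 kW > 288.9 kW, so A is larger.
Final answer: A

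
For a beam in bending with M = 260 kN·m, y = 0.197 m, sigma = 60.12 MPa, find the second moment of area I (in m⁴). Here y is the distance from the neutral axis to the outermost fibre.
Model: a beam in bending, so sigma = (M·y) / I.
Solve for I: I = (M·y) / sigma.
Convert to SI units:
  M = 260 kN·m = 260000 N·m
  sigma = 60.12 MPa = 6.012 × 10⁷ Pa
Substitute:
  I = (260000 × 0.197) / (6.012 × 10⁷)
  I = 0.000852 m⁴
Final answer: I = 0.000852 m⁴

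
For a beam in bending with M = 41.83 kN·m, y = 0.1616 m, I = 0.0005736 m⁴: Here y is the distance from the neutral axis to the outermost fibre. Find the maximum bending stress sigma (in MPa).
Model: a beam in bending, so sigma = (M·y) / I.
Convert to SI units:
  M = 41.83 kN·m = 41830 N·m
Substitute:
  sigma = (41830 × 0.1616) / 0.0005736
  sigma = 1.178 × 10⁷ Pa
Convert: sigma = 1.178 × 10⁷ Pa = 11.78 MPa
Final answer: sigma = 11.78 MPa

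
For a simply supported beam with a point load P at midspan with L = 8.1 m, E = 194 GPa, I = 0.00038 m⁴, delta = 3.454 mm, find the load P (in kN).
Model: a simply supported beam with a point load P at midspan, so delta = (P·L^3) / (48·E·I).
Solve for P: P = (48·delta·E·I) / L^3.
Convert to SI units:
  E = 194 GPa = 1.94 × 10¹¹ Pa
  delta = 3.454 mm = 0.003454 m
Substitute:
  P = (48 × 0.003454 × (1.94 × 10¹¹) × 0.00038) / 8.1^3
  P = 23000 N
Convert: P = 23000 N = 23 kN
Final answer: P = 23 kN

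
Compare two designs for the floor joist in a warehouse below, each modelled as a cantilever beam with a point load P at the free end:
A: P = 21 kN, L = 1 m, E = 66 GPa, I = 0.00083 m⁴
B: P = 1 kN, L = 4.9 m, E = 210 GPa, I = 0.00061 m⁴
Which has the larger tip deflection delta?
Model: a cantilever beam with a point load P at the free end, so delta = (P·L^3) / (3·E·I) (SI units).
  A: delta = (21000 × 1^3) / (3 × (6.6 × 10¹⁰) × 0.00083) = 0.0001278 m = 0.1278 mm
  B: delta = (1000 × 4.9^3) / (3 × (2.1 × 10¹¹) × 0.00061) = 0.0003061 m = 0.3061 mm
0.3061 mm > 0.1278 mm, so B is larger.
Final answer: B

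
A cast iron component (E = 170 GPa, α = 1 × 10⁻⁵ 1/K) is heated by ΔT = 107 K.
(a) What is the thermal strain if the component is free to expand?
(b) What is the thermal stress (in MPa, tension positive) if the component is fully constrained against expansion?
(a) Free thermal strain ε_th = α·ΔT = (1 × 10⁻⁵) × 107 = 0.00107
(b) Fully constrained, the expansion is suppressed, so σ = -E·α·ΔT. Convert E = 170 GPa = 1.7 × 10¹¹ Pa.
  σ = -(1.7 × 10¹¹) × (1 × 10⁻⁵) × 107 = -1.819 × 10⁸ Pa = -181.9 MPa (compressive)
Final answer: (a) ε_th = 0.00107, (b) σ = -181.9 MPa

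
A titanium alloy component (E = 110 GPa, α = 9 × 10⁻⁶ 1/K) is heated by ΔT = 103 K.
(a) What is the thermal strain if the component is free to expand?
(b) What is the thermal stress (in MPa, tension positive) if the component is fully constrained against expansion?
(a) Free thermal strain ε_th = α·ΔT = (9 × 10⁻⁶) × 103 = 0.000927
(b) Fully constrained, the expansion is suppressed, so σ = -E·α·ΔT. Convert E = 110 GPa = 1.1 × 10¹¹ Pa.
  σ = -(1.1 × 10¹¹) × (9 × 10⁻⁶) × 103 = -1.02 × 10⁸ Pa = -102 MPa (compressive)
Final answer: (a) ε_th = 0.000927, (b) σ = -102 MPa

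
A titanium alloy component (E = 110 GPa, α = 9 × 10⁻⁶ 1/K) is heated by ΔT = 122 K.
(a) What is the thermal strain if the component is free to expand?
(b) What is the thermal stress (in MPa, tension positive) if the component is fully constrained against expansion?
(a) Free thermal strain ε_th = α·ΔT = (9 × 10⁻⁶) × 122 = 0.001098
(b) Fully constrained, the expansion is suppressed, so σ = -E·α·ΔT. Convert E = 110 GPa = 1.1 × 10¹¹ Pa.
  σ = -(1.1 × 10¹¹) × (9 × 10⁻⁶) × 122 = -1.208 × 10⁸ Pa = -120.8 MPa (compressive)
Final answer: (a) ε_th = 0.001098, (b) σ = -120.8 MPa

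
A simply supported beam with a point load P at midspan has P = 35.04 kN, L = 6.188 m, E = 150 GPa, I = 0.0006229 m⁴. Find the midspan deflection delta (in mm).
Model: a simply supported beam with a point load P at midspan, so delta = (P·L^3) / (48·E·I).
Convert to SI units:
  P = 35.04 kN = 35040 N
  E = 150 GPa = 1.5 × 10¹¹ Pa
Substitute:
  delta = (35040 × 6.188^3) / (48 × (1.5 × 10¹¹) × 0.0006229)
  delta = 0.001851 m
Convert: delta = 0.001851 m = 1.851 mm
Final answer: delta = 1.851 mm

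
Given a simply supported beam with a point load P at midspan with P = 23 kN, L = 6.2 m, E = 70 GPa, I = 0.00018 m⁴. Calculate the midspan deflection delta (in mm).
Model: a simply supported beam with a point load P at midspan, so delta = (P·L^3) / (48·E·I).
Convert to SI units:
  P = 23 kN = 23000 N
  E = 70 GPa = 7 × 10¹⁰ Pa
Substitute:
  delta = (23000 × 6.2^3) / (48 × (7 × 10¹⁰) × 0.00018)
  delta = 0.009063 m
Convert: delta = 0.009063 m = 9.063 mm
Final answer: delta = 9.063 mm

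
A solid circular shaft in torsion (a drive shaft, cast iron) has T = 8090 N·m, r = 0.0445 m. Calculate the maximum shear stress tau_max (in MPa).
Model: a solid circular shaft in torsion, so tau_max = (2·T) / (π·r^3).
Substitute:
  tau_max = (2 × 8090) / (π × 0.0445^3)
  tau_max = 5.845 × 10⁷ Pa
Convert: tau_max = 5.845 × 10⁷ Pa = 58.45 MPa
Final answer: tau_max = 58.45 MPa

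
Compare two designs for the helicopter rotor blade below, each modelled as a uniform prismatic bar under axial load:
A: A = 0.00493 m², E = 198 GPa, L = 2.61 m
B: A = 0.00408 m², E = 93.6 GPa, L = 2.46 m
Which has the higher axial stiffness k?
Model: a uniform prismatic bar under axial load, so k = (A·E) / L (SI units).
  A: k = (0.00493 × (1.98 × 10¹¹)) / 2.61 = 3.74 × 10⁸ N/m = 374 MN/m
  B: k = (0.00408 × (9.36 × 10¹⁰)) / 2.46 = 1.552 × 10⁸ N/m = 155.2 MN/m
374 MN/m > 155.2 MN/m, so A is larger.
Final answer: A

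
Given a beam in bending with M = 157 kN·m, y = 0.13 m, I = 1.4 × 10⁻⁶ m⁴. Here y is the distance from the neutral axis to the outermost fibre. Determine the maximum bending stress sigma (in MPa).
Model: a beam in bending, so sigma = (M·y) / I.
Convert to SI units:
  M = 157 kN·m = 157000 N·m
Substitute:
  sigma = (157000 × 0.13) / (1.4 × 10⁻⁶)
  sigma = 1.458 × 10¹⁰ Pa
Convert: sigma = 1.458 × 10¹⁰ Pa = 14580 MPa
Final answer: sigma = 14580 MPa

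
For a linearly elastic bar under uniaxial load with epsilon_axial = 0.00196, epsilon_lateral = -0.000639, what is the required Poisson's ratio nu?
Model: a linearly elastic bar under uniaxial load, so epsilon_lateral = -nu·epsilon_axial.
Solve for nu: nu = -epsilon_lateral / epsilon_axial.
Substitute:
  nu = -(-0.000639) / 0.00196
  nu = 0.326
Final answer: nu = 0.326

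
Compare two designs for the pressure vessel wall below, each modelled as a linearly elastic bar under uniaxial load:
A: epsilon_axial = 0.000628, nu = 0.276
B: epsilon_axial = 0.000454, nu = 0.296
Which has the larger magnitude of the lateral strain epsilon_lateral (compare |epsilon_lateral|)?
Model: a linearly elastic bar under uniaxial load, so epsilon_lateral = -nu·epsilon_axial (SI units).
  A: epsilon_lateral = -(0.276 × 0.000628) = -0.0001733
  B: epsilon_lateral = -(0.296 × 0.000454) = -0.0001344
|epsilon_lateral|: A = 0.0001733, B = 0.0001344, so A is larger in magnitude.
Final answer: A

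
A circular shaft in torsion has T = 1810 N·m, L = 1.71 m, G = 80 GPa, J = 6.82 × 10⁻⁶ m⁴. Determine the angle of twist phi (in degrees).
Model: a circular shaft in torsion, so phi = (T·L) / (G·J).
Convert to SI units:
  G = 80 GPa = 8 × 10¹⁰ Pa
Substitute:
  phi = (1810 × 1.71) / ((8 × 10¹⁰) × (6.82 × 10⁻⁶))
  phi = 0.005673 rad
Convert to degrees: phi = 0.005673 × 180/π = 0.325°
Final answer: phi = 0.325°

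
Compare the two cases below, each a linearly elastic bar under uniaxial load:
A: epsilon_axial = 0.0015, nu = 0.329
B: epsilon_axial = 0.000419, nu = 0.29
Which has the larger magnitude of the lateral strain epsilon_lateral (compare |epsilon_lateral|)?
Model: a linearly elastic bar under uniaxial load, so epsilon_lateral = -nu·epsilon_axial (SI units).
  A: epsilon_lateral = -(0.329 × 0.0015) = -0.0004935
  B: epsilon_lateral = -(0.29 × 0.000419) = -0.0001215
|epsilon_lateral|: A = 0.0004935, B = 0.0001215, so A is larger in magnitude.
Final answer: A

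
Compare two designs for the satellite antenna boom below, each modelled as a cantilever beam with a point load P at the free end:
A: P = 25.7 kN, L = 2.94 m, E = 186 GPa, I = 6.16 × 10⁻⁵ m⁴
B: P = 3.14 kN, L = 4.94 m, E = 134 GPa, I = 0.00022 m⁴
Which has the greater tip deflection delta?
Model: a cantilever beam with a point load P at the free end, so delta = (P·L^3) / (3·E·I) (SI units).
  A: delta = (25700 × 2.94^3) / (3 × (1.86 × 10¹¹) × (6.16 × 10⁻⁵)) = 0.019 m = 19 mm
  B: delta = (3140 × 4.94^3) / (3 × (1.34 × 10¹¹) × 0.00022) = 0.00428 m = 4.28 mm
19 mm > 4.28 mm, so A is larger.
Final answer: A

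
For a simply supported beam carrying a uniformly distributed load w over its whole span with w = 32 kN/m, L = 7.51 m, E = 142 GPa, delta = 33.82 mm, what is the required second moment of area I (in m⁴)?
Model: a simply supported beam carrying a uniformly distributed load w over its whole span, so delta = (5·w·L^4) / (384·E·I).
Solve for I: I = (5·w·L^4) / (384·delta·E).
Convert to SI units:
  w = 32 kN/m = 32000 N/m
  E = 142 GPa = 1.42 × 10¹¹ Pa
  delta = 33.82 mm = 0.03382 m
Substitute:
  I = (5 × 32000 × 7.51^4) / (384 × 0.03382 × (1.42 × 10¹¹))
  I = 0.000276 m⁴
Final answer: I = 0.000276 m⁴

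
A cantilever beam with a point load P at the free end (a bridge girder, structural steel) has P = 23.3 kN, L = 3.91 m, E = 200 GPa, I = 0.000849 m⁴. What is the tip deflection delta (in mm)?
Model: a cantilever beam with a point load P at the free end, so delta = (P·L^3) / (3·E·I).
Convert to SI units:
  P = 23.3 kN = 23300 N
  E = 200 GPa = 2 × 10¹¹ Pa
Substitute:
  delta = (23300 × 3.91^3) / (3 × (2 × 10¹¹) × 0.000849)
  delta = 0.002734 m
Convert: delta = 0.002734 m = 2.734 mm
Final answer: delta = 2.734 mm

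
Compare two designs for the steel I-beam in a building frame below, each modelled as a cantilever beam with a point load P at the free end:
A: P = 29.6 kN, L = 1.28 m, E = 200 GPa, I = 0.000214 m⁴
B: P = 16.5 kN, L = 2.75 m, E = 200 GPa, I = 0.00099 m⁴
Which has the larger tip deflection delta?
Model: a cantilever beam with a point load P at the free end, so delta = (P·L^3) / (3·E·I) (SI units).
  A: delta = (29600 × 1.28^3) / (3 × (2 × 10¹¹) × 0.000214) = 0.0004835 m = 0.4835 mm
  B: delta = (16500 × 2.75^3) / (3 × (2 × 10¹¹) × 0.00099) = 0.0005777 m = 0.5777 mm
0.5777 mm > 0.4835 mm, so B is larger.
Final answer: B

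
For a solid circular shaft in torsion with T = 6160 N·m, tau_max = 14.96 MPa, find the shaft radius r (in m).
Model: a solid circular shaft in torsion, so tau_max = (2·T) / (π·r^3).
Solve for r: r = ((2·T) / (π·tau_max))^(1/3).
Convert to SI units:
  tau_max = 14.96 MPa = 1.496 × 10⁷ Pa
Substitute:
  r = ((2 × 6160) / (π × (1.496 × 10⁷)))^(1/3)
  r = 0.064 m
Final answer: r = 0.064 m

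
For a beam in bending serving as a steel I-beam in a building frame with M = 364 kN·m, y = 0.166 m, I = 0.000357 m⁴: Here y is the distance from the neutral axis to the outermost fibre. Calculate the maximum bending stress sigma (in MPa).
Model: a beam in bending, so sigma = (M·y) / I.
Convert to SI units:
  M = 364 kN·m = 364000 N·m
Substitute:
  sigma = (364000 × 0.166) / 0.000357
  sigma = 1.693 × 10⁸ Pa
Convert: sigma = 1.693 × 10⁸ Pa = 169.3 MPa
Final answer: sigma = 169.3 MPa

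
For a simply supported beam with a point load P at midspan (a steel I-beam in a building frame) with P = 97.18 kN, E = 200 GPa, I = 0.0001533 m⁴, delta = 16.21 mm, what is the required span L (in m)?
Model: a simply supported beam with a point load P at midspan, so delta = (P·L^3) / (48·E·I).
Solve for L: L = ((48·delta·E·I) / P)^(1/3).
Convert to SI units:
  P = 97.18 kN = 97180 N
  E = 200 GPa = 2 × 10¹¹ Pa
  delta = 16.21 mm = 0.01621 m
Substitute:
  L = ((48 × 0.01621 × (2 × 10¹¹) × 0.0001533) / 97180)^(1/3)
  L = 6.261 m
Final answer: L = 6.261 m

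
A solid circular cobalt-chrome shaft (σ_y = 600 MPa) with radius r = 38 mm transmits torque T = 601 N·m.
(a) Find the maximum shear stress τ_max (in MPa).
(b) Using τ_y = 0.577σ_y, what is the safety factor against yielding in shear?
(a) For a solid circular shaft, τ_max = T·r/J with J = π·r^4/2, i.e. τ_max = 2·T / (π·r^3). Convert r = 38 mm = 0.038 m.
  τ_max = (2 × 601) / (π × 0.038^3) = 6.973 × 10⁶ Pa = 6.973 MPa
(b) τ_y = 0.577 × 600 = 346.2 MPa
  SF = τ_y/τ_max = 346.2 / 6.973 = 49.65
Final answer: (a) τ_max = 6.973 MPa, (b) SF = 49.65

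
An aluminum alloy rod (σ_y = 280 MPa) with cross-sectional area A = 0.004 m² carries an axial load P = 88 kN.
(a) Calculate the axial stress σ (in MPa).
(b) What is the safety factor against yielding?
(a) Axial stress σ = P/A. Convert P = 88 kN = 88000 N.
  σ = 88000 / 0.004 = 2.2 × 10⁷ Pa = 22 MPa
(b) Safety factor SF = σ_y/σ = 280 / 22 = 12.73
Final answer: (a) σ = 22 MPa, (b) SF = 12.73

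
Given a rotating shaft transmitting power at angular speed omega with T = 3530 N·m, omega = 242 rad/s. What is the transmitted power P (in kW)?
Model: a rotating shaft transmitting power at angular speed omega, so P = T·omega.
Substitute:
  P = 3530 × 242
  P = 854300 W
Convert: P = 854300 W = 854.3 kW
Final answer: P = 854.3 kW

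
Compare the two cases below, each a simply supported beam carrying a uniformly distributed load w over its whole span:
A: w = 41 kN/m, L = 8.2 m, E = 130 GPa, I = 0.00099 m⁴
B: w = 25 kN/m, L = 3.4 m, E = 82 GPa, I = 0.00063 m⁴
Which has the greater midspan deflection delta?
Model: a simply supported beam carrying a uniformly distributed load w over its whole span, so delta = (5·w·L^4) / (384·E·I) (SI units).
  A: delta = (5 × 41000 × 8.2^4) / (384 × (1.3 × 10¹¹) × 0.00099) = 0.01875 m = 18.75 mm
  B: delta = (5 × 25000 × 3.4^4) / (384 × (8.2 × 10¹⁰) × 0.00063) = 0.0008421 m = 0.8421 mm
18.75 mm > 0.8421 mm, so A is larger.
Final answer: A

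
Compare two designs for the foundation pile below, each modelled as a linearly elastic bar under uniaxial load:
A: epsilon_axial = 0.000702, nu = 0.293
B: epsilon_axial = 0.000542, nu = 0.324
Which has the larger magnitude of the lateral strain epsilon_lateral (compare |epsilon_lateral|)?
Model: a linearly elastic bar under uniaxial load, so epsilon_lateral = -nu·epsilon_axial (SI units).
  A: epsilon_lateral = -(0.293 × 0.000702) = -0.0002057
  B: epsilon_lateral = -(0.324 × 0.000542) = -0.0001756
|epsilon_lateral|: A = 0.0002057, B = 0.0001756, so A is larger in magnitude.
Final answer: A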